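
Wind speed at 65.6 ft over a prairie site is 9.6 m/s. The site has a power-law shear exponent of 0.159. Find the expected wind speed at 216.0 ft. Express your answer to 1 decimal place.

11.6 m/s

Power-law profile: V₂ = V₁ · (z₂/z₁)^α
V₂ = 9.6 × (216.0/65.6)^0.159 = 9.6 × (3.2927)^0.159
    = 9.6 × 1.2086 = 11.6028 m/s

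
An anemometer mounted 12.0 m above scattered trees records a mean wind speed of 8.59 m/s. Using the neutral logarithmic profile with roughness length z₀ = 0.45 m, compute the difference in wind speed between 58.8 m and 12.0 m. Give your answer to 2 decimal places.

Log law: V₂ = V₁ · ln(z₂/z₀)/ln(z₁/z₀) = 8.59 × 4.8726/3.2834 = 12.7477 m/s
ΔV = 12.7477 − 8.59 = 4.1577 m/s

4.16 m/s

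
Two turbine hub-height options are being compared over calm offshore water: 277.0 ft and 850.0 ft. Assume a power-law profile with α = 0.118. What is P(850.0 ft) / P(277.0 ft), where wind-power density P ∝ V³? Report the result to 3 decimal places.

Speed ratio: V_B/V_A = (z_B/z_A)^α = (850.0/277.0)^0.118 = (3.0686)^0.118 = 1.14146
Power-density ratio: P_B/P_A = (V_B/V_A)³ = (1.14146)³ = 1.48722

1.487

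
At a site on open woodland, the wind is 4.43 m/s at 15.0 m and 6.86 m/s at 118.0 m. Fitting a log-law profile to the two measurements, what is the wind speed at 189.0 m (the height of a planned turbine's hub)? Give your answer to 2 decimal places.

Log law: V ∝ ln(z/z₀). From the pair, with r = V₁/V₂ = 0.64577,
ln z₀ = (ln z₁ − r·ln z₂)/(1 − r) = (2.7081 − 0.64577×4.7707)/0.35423 = -1.0522 → z₀ = 0.3492 m
V₃ = V₁ · ln(z₃/z₀)/ln(z₁/z₀) = 4.43 × 6.2940/3.7603 = 7.4150 m/s

7.41 m/s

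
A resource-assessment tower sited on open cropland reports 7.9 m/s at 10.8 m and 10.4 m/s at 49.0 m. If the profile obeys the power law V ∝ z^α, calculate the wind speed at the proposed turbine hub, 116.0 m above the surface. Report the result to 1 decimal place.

First find α: α = ln(V₂/V₁)/ln(z₂/z₁) = ln(10.4/7.9)/ln(49.0/10.8) = 0.27494/1.51227 = 0.1818
Extrapolate from 49.0 m to 116.0 m: V₃ = 10.4 × (116.0/49.0)^0.1818 = 10.4 × 1.1696 = 12.1640 m/s

12.2 m/s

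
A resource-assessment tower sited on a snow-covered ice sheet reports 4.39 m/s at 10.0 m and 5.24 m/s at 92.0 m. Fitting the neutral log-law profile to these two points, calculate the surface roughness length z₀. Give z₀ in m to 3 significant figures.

Log law: V(z) ∝ ln(z/z₀). With r = V₁/V₂ = 4.39/5.24 = 0.83779,
r · ln(z₂/z₀) = ln(z₁/z₀) ⇒ ln z₀ = (ln z₁ − r·ln z₂)/(1 − r)
ln z₀ = (2.30259 − 0.83779×4.52179) / 0.16221 = -9.1589
z₀ = exp(-9.1589) = 0.0001053 m

z₀ ≈ 0.000105 m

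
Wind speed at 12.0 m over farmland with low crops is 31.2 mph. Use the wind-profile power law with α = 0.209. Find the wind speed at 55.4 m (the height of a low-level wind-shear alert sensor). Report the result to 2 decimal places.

Power-law profile: V₂ = V₁ · (z₂/z₁)^α
V₂ = 31.2 × (55.4/12.0)^0.209 = 31.2 × (4.6167)^0.209
    = 31.2 × 1.3767 = 42.9536 mph

42.95 mph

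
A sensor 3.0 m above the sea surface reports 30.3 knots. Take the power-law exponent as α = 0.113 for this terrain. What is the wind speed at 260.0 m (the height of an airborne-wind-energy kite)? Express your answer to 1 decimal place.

50.2 knots

Power-law profile: V₂ = V₁ · (z₂/z₁)^α
V₂ = 30.3 × (260.0/3.0)^0.113 = 30.3 × (86.6667)^0.113
    = 30.3 × 1.6557 = 50.1672 knots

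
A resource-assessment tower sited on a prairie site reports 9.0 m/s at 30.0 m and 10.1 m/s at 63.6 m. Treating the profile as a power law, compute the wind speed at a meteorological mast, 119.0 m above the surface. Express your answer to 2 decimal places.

11.12 m/s

First find α: α = ln(V₂/V₁)/ln(z₂/z₁) = ln(10.1/9.0)/ln(63.6/30.0) = 0.11531/0.75142 = 0.1535
Extrapolate from 63.6 m to 119.0 m: V₃ = 10.1 × (119.0/63.6)^0.1535 = 10.1 × 1.1009 = 11.1193 m/s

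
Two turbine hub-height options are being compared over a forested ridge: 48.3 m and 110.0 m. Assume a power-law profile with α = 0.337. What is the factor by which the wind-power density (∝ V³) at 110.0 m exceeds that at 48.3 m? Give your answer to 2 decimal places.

Speed ratio: V_B/V_A = (z_B/z_A)^α = (110.0/48.3)^0.337 = (2.2774)^0.337 = 1.31965
Power-density ratio: P_B/P_A = (V_B/V_A)³ = (1.31965)³ = 2.29815

2.30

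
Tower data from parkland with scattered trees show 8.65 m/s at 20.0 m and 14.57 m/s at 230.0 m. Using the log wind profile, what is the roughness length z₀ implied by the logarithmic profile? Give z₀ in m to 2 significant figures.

z₀ ≈ 0.56 m

Log law: V(z) ∝ ln(z/z₀). With r = V₁/V₂ = 8.65/14.57 = 0.59369,
r · ln(z₂/z₀) = ln(z₁/z₀) ⇒ ln z₀ = (ln z₁ − r·ln z₂)/(1 − r)
ln z₀ = (2.99573 − 0.59369×5.43808) / 0.40631 = -0.5729
z₀ = exp(-0.5729) = 0.5639 m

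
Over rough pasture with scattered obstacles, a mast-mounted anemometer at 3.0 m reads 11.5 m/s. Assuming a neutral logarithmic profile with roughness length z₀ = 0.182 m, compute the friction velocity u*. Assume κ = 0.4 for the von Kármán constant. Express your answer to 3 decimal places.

u* ≈ 1.641 m/s

Log law: V(z) = (u*/κ) · ln(z/z₀) ⇒ u* = κ · V / ln(z/z₀)
u* = 0.4 × 11.5 / ln(3.0/0.182) = 0.4 × 11.5 / 2.8024
   = 4.6000 / 2.8024 = 1.6415 m/s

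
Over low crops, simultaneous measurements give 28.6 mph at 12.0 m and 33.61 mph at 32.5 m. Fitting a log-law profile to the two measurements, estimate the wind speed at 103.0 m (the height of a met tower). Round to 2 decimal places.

Log law: V ∝ ln(z/z₀). From the pair, with r = V₁/V₂ = 0.85094,
ln z₀ = (ln z₁ − r·ln z₂)/(1 − r) = (2.4849 − 0.85094×3.4812)/0.14906 = -3.2027 → z₀ = 0.04065 m
V₃ = V₁ · ln(z₃/z₀)/ln(z₁/z₀) = 28.6 × 7.8375/5.6877 = 39.4102 mph

39.41 mph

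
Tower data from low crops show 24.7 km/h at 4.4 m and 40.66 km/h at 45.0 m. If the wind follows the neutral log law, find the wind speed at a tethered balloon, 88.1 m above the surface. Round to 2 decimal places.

45.27 km/h

Log law: V ∝ ln(z/z₀). From the pair, with r = V₁/V₂ = 0.60748,
ln z₀ = (ln z₁ − r·ln z₂)/(1 − r) = (1.4816 − 0.60748×3.8067)/0.39252 = -2.1167 → z₀ = 0.1204 m
V₃ = V₁ · ln(z₃/z₀)/ln(z₁/z₀) = 24.7 × 6.5952/3.5983 = 45.2715 km/h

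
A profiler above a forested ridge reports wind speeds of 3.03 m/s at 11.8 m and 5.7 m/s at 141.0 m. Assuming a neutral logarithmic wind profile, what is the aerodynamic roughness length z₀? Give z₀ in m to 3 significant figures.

Log law: V(z) ∝ ln(z/z₀). With r = V₁/V₂ = 3.03/5.7 = 0.53158,
r · ln(z₂/z₀) = ln(z₁/z₀) ⇒ ln z₀ = (ln z₁ − r·ln z₂)/(1 − r)
ln z₀ = (2.46810 − 0.53158×4.94876) / 0.46842 = -0.3470
z₀ = exp(-0.3470) = 0.7068 m

z₀ ≈ 0.707 m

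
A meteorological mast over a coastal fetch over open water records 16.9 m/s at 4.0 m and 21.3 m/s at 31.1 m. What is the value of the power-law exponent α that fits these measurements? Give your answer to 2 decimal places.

Power law: V₂/V₁ = (z₂/z₁)^α ⇒ α = ln(V₂/V₁) / ln(z₂/z₁)
α = ln(21.3/16.9) / ln(31.1/4.0) = ln(1.2604) / ln(7.7750)
  = 0.23139 / 2.05091 = 0.11282

α ≈ 0.11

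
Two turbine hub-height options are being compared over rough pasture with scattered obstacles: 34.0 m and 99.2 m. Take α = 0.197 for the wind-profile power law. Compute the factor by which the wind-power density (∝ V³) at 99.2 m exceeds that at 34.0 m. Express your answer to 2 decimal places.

Speed ratio: V_B/V_A = (z_B/z_A)^α = (99.2/34.0)^0.197 = (2.9176)^0.197 = 1.23484
Power-density ratio: P_B/P_A = (V_B/V_A)³ = (1.23484)³ = 1.88293

1.88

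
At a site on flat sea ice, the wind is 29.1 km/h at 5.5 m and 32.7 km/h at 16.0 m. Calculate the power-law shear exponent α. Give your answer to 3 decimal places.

α ≈ 0.109

Power law: V₂/V₁ = (z₂/z₁)^α ⇒ α = ln(V₂/V₁) / ln(z₂/z₁)
α = ln(32.7/29.1) / ln(16.0/5.5) = ln(1.1237) / ln(2.9091)
  = 0.11664 / 1.06784 = 0.10923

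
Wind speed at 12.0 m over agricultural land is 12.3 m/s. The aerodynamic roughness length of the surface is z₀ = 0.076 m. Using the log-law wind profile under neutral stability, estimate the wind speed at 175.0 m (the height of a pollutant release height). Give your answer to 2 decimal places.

18.81 m/s

Log law: V(z) ∝ ln(z/z₀), so V₂/V₁ = ln(z₂/z₀) / ln(z₁/z₀).
ln(175.0/0.076) = 7.7418, ln(12.0/0.076) = 5.0619
V₂ = 12.3 × 7.7418/5.0619 = 12.3 × 1.5294 = 18.8118 m/s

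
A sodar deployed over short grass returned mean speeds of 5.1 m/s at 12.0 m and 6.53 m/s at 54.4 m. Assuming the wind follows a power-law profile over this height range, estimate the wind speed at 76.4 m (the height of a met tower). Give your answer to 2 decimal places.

First find α: α = ln(V₂/V₁)/ln(z₂/z₁) = ln(6.53/5.1)/ln(54.4/12.0) = 0.24717/1.51146 = 0.1635
Extrapolate from 54.4 m to 76.4 m: V₃ = 6.53 × (76.4/54.4)^0.1635 = 6.53 × 1.0571 = 6.9029 m/s

6.90 m/s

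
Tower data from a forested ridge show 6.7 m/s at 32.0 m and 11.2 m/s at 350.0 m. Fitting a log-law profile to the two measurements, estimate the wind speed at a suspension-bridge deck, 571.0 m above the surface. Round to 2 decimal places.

12.12 m/s

Log law: V ∝ ln(z/z₀). From the pair, with r = V₁/V₂ = 0.59821,
ln z₀ = (ln z₁ − r·ln z₂)/(1 − r) = (3.4657 − 0.59821×5.8579)/0.40179 = -0.0960 → z₀ = 0.9085 m
V₃ = V₁ · ln(z₃/z₀)/ln(z₁/z₀) = 6.7 × 6.4434/3.5617 = 12.1207 m/s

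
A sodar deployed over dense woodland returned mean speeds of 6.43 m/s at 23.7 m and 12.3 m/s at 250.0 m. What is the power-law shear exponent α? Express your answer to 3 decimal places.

Power law: V₂/V₁ = (z₂/z₁)^α ⇒ α = ln(V₂/V₁) / ln(z₂/z₁)
α = ln(12.3/6.43) / ln(250.0/23.7) = ln(1.9129) / ln(10.5485)
  = 0.64862 / 2.35599 = 0.27531

α ≈ 0.275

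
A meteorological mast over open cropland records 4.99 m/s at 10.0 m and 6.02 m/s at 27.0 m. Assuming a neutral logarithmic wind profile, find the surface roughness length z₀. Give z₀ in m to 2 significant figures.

Log law: V(z) ∝ ln(z/z₀). With r = V₁/V₂ = 4.99/6.02 = 0.82890,
r · ln(z₂/z₀) = ln(z₁/z₀) ⇒ ln z₀ = (ln z₁ − r·ln z₂)/(1 − r)
ln z₀ = (2.30259 − 0.82890×3.29584) / 0.17110 = -2.5094
z₀ = exp(-2.5094) = 0.08132 m

z₀ ≈ 0.081 m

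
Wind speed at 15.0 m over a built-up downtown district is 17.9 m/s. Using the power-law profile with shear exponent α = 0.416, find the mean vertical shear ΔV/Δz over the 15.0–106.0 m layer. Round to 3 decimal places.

0.247 m/s/m

Power law: V₂ = V₁ · (z₂/z₁)^α = 17.9 × (7.0667)^0.416 = 40.3763 m/s
ΔV/Δz = (40.3763 − 17.9)/(106.0 − 15.0) = 22.4763/91.0000 = 0.24699 m/s/m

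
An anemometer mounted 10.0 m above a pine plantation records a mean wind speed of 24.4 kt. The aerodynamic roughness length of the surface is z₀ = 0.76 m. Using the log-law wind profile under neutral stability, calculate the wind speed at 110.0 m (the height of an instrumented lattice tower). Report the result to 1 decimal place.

Log law: V(z) ∝ ln(z/z₀), so V₂/V₁ = ln(z₂/z₀) / ln(z₁/z₀).
ln(110.0/0.76) = 4.9749, ln(10.0/0.76) = 2.5770
V₂ = 24.4 × 4.9749/2.5770 = 24.4 × 1.9305 = 47.1040 kt

47.1 kt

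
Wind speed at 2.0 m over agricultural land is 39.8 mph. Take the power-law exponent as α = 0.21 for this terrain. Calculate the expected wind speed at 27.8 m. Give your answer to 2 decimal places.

Power-law profile: V₂ = V₁ · (z₂/z₁)^α
V₂ = 39.8 × (27.8/2.0)^0.21 = 39.8 × (13.9000)^0.21
    = 39.8 × 1.7379 = 69.1697 mph

69.17 mph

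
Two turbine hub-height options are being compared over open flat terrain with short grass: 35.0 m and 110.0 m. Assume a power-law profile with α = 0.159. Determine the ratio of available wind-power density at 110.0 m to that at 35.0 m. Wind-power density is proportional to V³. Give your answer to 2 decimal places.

Speed ratio: V_B/V_A = (z_B/z_A)^α = (110.0/35.0)^0.159 = (3.1429)^0.159 = 1.19971
Power-density ratio: P_B/P_A = (V_B/V_A)³ = (1.19971)³ = 1.72673

1.73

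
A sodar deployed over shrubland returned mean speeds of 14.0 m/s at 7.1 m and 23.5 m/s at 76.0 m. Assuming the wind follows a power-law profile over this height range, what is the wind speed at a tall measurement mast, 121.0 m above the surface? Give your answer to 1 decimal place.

First find α: α = ln(V₂/V₁)/ln(z₂/z₁) = ln(23.5/14.0)/ln(76.0/7.1) = 0.51794/2.37064 = 0.2185
Extrapolate from 76.0 m to 121.0 m: V₃ = 23.5 × (121.0/76.0)^0.2185 = 23.5 × 1.1069 = 26.0133 m/s

26.0 m/s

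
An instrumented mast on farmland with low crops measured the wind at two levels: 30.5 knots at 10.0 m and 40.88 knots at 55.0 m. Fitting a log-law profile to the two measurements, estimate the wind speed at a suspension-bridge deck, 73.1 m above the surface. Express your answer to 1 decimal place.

42.6 knots

Log law: V ∝ ln(z/z₀). From the pair, with r = V₁/V₂ = 0.74609,
ln z₀ = (ln z₁ − r·ln z₂)/(1 − r) = (2.3026 − 0.74609×4.0073)/0.25391 = -2.7065 → z₀ = 0.06677 m
V₃ = V₁ · ln(z₃/z₀)/ln(z₁/z₀) = 30.5 × 6.9984/5.0091 = 42.6123 knots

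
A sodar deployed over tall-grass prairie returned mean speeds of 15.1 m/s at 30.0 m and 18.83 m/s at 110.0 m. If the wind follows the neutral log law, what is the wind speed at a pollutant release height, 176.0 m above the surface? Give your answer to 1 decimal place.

20.2 m/s

Log law: V ∝ ln(z/z₀). From the pair, with r = V₁/V₂ = 0.80191,
ln z₀ = (ln z₁ − r·ln z₂)/(1 − r) = (3.4012 − 0.80191×4.7005)/0.19809 = -1.8586 → z₀ = 0.1559 m
V₃ = V₁ · ln(z₃/z₀)/ln(z₁/z₀) = 15.1 × 7.0291/5.2598 = 20.1793 m/s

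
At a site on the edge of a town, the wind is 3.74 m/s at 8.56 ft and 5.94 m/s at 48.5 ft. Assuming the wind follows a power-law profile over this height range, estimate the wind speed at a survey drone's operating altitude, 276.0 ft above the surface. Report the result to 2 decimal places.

9.45 m/s

First find α: α = ln(V₂/V₁)/ln(z₂/z₁) = ln(5.94/3.74)/ln(48.5/8.56) = 0.46262/1.73446 = 0.2667
Extrapolate from 48.5 ft to 276.0 ft: V₃ = 5.94 × (276.0/48.5)^0.2667 = 5.94 × 1.5901 = 9.4451 m/s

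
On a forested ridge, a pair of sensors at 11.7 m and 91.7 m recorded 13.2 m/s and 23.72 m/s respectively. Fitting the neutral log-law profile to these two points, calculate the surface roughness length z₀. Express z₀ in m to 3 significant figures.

Log law: V(z) ∝ ln(z/z₀). With r = V₁/V₂ = 13.2/23.72 = 0.55649,
r · ln(z₂/z₀) = ln(z₁/z₀) ⇒ ln z₀ = (ln z₁ − r·ln z₂)/(1 − r)
ln z₀ = (2.45959 − 0.55649×4.51852) / 0.44351 = -0.1239
z₀ = exp(-0.1239) = 0.8835 m

z₀ ≈ 0.884 m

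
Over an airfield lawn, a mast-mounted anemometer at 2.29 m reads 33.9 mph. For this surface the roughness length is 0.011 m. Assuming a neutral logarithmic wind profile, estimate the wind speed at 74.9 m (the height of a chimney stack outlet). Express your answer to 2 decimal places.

Log law: V(z) ∝ ln(z/z₀), so V₂/V₁ = ln(z₂/z₀) / ln(z₁/z₀).
ln(74.9/0.011) = 8.8260, ln(2.29/0.011) = 5.3384
V₂ = 33.9 × 8.8260/5.3384 = 33.9 × 1.6533 = 56.0470 mph

56.05 mph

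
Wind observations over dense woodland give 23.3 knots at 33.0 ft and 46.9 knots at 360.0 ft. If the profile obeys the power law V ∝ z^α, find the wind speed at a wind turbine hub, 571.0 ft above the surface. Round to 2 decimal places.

53.68 knots

First find α: α = ln(V₂/V₁)/ln(z₂/z₁) = ln(46.9/23.3)/ln(360.0/33.0) = 0.69956/2.38960 = 0.2928
Extrapolate from 360.0 ft to 571.0 ft: V₃ = 46.9 × (571.0/360.0)^0.2928 = 46.9 × 1.1446 = 53.6811 knots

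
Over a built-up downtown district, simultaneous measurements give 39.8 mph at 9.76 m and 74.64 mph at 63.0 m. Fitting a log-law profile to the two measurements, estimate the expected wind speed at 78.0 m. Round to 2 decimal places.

Log law: V ∝ ln(z/z₀). From the pair, with r = V₁/V₂ = 0.53323,
ln z₀ = (ln z₁ − r·ln z₂)/(1 − r) = (2.2783 − 0.53323×4.1431)/0.46677 = 0.1480 → z₀ = 1.159 m
V₃ = V₁ · ln(z₃/z₀)/ln(z₁/z₀) = 39.8 × 4.2087/2.1303 = 78.6301 mph

78.63 mph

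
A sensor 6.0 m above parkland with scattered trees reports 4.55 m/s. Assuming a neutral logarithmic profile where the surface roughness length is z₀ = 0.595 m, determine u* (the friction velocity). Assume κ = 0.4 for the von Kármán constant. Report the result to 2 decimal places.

u* ≈ 0.79 m/s

Log law: V(z) = (u*/κ) · ln(z/z₀) ⇒ u* = κ · V / ln(z/z₀)
u* = 0.4 × 4.55 / ln(6.0/0.595) = 0.4 × 4.55 / 2.3110
   = 1.8200 / 2.3110 = 0.7876 m/s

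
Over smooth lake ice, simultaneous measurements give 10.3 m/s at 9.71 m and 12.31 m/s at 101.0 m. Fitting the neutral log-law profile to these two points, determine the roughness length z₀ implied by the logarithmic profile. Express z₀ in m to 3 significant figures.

Log law: V(z) ∝ ln(z/z₀). With r = V₁/V₂ = 10.3/12.31 = 0.83672,
r · ln(z₂/z₀) = ln(z₁/z₀) ⇒ ln z₀ = (ln z₁ − r·ln z₂)/(1 − r)
ln z₀ = (2.27316 − 0.83672×4.61512) / 0.16328 = -9.7280
z₀ = exp(-9.7280) = 0.00005959 m

z₀ ≈ 0.0000596 m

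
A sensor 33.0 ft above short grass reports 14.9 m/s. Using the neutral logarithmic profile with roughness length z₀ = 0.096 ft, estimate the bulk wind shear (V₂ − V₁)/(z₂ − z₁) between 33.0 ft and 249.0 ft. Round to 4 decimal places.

0.0239 m/s/ft

Log law: V₂ = V₁ · ln(z₂/z₀)/ln(z₁/z₀) = 14.9 × 7.8609/5.8399 = 20.0563 m/s
ΔV/Δz = (20.0563 − 14.9)/(249.0 − 33.0) = 5.1563/216.0000 = 0.02387 m/s/ft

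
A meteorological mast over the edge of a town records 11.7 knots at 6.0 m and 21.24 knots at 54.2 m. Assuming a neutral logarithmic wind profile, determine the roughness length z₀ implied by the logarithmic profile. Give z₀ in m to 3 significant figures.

Log law: V(z) ∝ ln(z/z₀). With r = V₁/V₂ = 11.7/21.24 = 0.55085,
r · ln(z₂/z₀) = ln(z₁/z₀) ⇒ ln z₀ = (ln z₁ − r·ln z₂)/(1 − r)
ln z₀ = (1.79176 − 0.55085×3.99268) / 0.44915 = -0.9075
z₀ = exp(-0.9075) = 0.4035 m

z₀ ≈ 0.404 m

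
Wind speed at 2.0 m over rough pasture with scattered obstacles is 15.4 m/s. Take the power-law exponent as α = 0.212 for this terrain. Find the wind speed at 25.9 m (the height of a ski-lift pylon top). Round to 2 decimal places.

Power-law profile: V₂ = V₁ · (z₂/z₁)^α
V₂ = 15.4 × (25.9/2.0)^0.212 = 15.4 × (12.9500)^0.212
    = 15.4 × 1.7211 = 26.5046 m/s

26.50 m/s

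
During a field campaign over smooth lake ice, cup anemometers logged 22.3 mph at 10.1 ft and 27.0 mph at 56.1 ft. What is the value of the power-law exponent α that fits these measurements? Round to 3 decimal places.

Power law: V₂/V₁ = (z₂/z₁)^α ⇒ α = ln(V₂/V₁) / ln(z₂/z₁)
α = ln(27.0/22.3) / ln(56.1/10.1) = ln(1.2108) / ln(5.5545)
  = 0.19125 / 1.71460 = 0.11154

α ≈ 0.112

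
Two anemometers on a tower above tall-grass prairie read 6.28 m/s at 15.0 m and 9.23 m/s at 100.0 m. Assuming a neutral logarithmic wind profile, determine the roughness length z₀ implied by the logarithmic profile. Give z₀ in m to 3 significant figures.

z₀ ≈ 0.264 m

Log law: V(z) ∝ ln(z/z₀). With r = V₁/V₂ = 6.28/9.23 = 0.68039,
r · ln(z₂/z₀) = ln(z₁/z₀) ⇒ ln z₀ = (ln z₁ − r·ln z₂)/(1 − r)
ln z₀ = (2.70805 − 0.68039×4.60517) / 0.31961 = -1.3306
z₀ = exp(-1.3306) = 0.2643 m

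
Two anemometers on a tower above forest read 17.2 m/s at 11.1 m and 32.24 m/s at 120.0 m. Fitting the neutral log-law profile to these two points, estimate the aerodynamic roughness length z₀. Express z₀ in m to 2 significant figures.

z₀ ≈ 0.73 m

Log law: V(z) ∝ ln(z/z₀). With r = V₁/V₂ = 17.2/32.24 = 0.53350,
r · ln(z₂/z₀) = ln(z₁/z₀) ⇒ ln z₀ = (ln z₁ − r·ln z₂)/(1 − r)
ln z₀ = (2.40695 − 0.53350×4.78749) / 0.46650 = -0.3155
z₀ = exp(-0.3155) = 0.7294 m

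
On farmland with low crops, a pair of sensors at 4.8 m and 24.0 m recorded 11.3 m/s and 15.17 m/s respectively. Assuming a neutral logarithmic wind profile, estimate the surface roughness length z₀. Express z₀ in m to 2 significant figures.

Log law: V(z) ∝ ln(z/z₀). With r = V₁/V₂ = 11.3/15.17 = 0.74489,
r · ln(z₂/z₀) = ln(z₁/z₀) ⇒ ln z₀ = (ln z₁ − r·ln z₂)/(1 − r)
ln z₀ = (1.56862 − 0.74489×3.17805) / 0.25511 = -3.1308
z₀ = exp(-3.1308) = 0.04368 m

z₀ ≈ 0.044 m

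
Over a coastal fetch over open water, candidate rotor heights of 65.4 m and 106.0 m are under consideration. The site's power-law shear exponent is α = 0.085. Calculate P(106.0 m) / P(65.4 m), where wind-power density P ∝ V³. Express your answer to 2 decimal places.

1.13

Speed ratio: V_B/V_A = (z_B/z_A)^α = (106.0/65.4)^0.085 = (1.6208)^0.085 = 1.04190
Power-density ratio: P_B/P_A = (V_B/V_A)³ = (1.04190)³ = 1.13105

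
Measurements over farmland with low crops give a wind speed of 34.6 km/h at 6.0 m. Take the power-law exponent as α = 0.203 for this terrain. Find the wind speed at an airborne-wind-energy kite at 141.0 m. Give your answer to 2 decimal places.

65.68 km/h

Power-law profile: V₂ = V₁ · (z₂/z₁)^α
V₂ = 34.6 × (141.0/6.0)^0.203 = 34.6 × (23.5000)^0.203
    = 34.6 × 1.8981 = 65.6754 km/h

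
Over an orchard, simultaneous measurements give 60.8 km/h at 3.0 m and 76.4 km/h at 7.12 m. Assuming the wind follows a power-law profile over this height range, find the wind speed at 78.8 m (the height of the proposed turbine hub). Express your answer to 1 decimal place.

First find α: α = ln(V₂/V₁)/ln(z₂/z₁) = ln(76.4/60.8)/ln(7.12/3.0) = 0.22839/0.86430 = 0.2643
Extrapolate from 7.12 m to 78.8 m: V₃ = 76.4 × (78.8/7.12)^0.2643 = 76.4 × 1.8875 = 144.2069 km/h

144.2 km/h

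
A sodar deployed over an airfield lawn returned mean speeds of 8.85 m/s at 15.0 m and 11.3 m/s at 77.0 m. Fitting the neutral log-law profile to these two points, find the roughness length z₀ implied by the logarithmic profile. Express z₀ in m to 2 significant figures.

Log law: V(z) ∝ ln(z/z₀). With r = V₁/V₂ = 8.85/11.3 = 0.78319,
r · ln(z₂/z₀) = ln(z₁/z₀) ⇒ ln z₀ = (ln z₁ − r·ln z₂)/(1 − r)
ln z₀ = (2.70805 − 0.78319×4.34381) / 0.21681 = -3.2007
z₀ = exp(-3.2007) = 0.04073 m

z₀ ≈ 0.041 m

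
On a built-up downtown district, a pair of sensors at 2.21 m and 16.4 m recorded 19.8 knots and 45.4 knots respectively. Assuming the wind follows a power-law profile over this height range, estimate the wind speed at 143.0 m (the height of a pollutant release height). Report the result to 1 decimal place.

First find α: α = ln(V₂/V₁)/ln(z₂/z₁) = ln(45.4/19.8)/ln(16.4/2.21) = 0.82983/2.00429 = 0.4140
Extrapolate from 16.4 m to 143.0 m: V₃ = 45.4 × (143.0/16.4)^0.4140 = 45.4 × 2.4513 = 111.2872 knots

111.3 knots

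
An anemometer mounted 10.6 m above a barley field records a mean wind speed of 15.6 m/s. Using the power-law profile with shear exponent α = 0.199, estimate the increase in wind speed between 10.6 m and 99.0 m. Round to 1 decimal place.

8.7 m/s

Power law: V₂ = V₁ · (z₂/z₁)^α = 15.6 × (9.3396)^0.199 = 24.3344 m/s
ΔV = 24.3344 − 15.6 = 8.7344 m/s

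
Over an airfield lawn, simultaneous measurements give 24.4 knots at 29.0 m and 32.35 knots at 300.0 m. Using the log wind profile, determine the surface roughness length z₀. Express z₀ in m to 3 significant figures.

Log law: V(z) ∝ ln(z/z₀). With r = V₁/V₂ = 24.4/32.35 = 0.75425,
r · ln(z₂/z₀) = ln(z₁/z₀) ⇒ ln z₀ = (ln z₁ − r·ln z₂)/(1 − r)
ln z₀ = (3.36730 − 0.75425×5.70378) / 0.24575 = -3.8038
z₀ = exp(-3.8038) = 0.02229 m

z₀ ≈ 0.0223 m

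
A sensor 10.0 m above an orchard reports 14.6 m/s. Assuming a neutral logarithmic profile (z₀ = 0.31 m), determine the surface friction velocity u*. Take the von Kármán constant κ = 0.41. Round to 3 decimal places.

u* ≈ 1.723 m/s

Log law: V(z) = (u*/κ) · ln(z/z₀) ⇒ u* = κ · V / ln(z/z₀)
u* = 0.41 × 14.6 / ln(10.0/0.31) = 0.41 × 14.6 / 3.4738
   = 5.9860 / 3.4738 = 1.7232 m/s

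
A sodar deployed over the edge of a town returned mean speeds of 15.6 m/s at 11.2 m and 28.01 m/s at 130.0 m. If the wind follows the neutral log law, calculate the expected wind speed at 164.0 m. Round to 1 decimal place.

29.2 m/s

Log law: V ∝ ln(z/z₀). From the pair, with r = V₁/V₂ = 0.55694,
ln z₀ = (ln z₁ − r·ln z₂)/(1 − r) = (2.4159 − 0.55694×4.8675)/0.44306 = -0.6659 → z₀ = 0.5138 m
V₃ = V₁ · ln(z₃/z₀)/ln(z₁/z₀) = 15.6 × 5.7658/3.0818 = 29.1861 m/s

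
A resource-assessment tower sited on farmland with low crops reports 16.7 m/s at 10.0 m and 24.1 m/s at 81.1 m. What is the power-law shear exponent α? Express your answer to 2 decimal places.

Power law: V₂/V₁ = (z₂/z₁)^α ⇒ α = ln(V₂/V₁) / ln(z₂/z₁)
α = ln(24.1/16.7) / ln(81.1/10.0) = ln(1.4431) / ln(8.1100)
  = 0.36680 / 2.09310 = 0.17524

α ≈ 0.18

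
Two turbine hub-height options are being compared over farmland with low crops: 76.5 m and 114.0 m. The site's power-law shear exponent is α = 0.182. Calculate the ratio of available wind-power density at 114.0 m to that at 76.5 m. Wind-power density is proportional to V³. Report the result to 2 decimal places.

1.24

Speed ratio: V_B/V_A = (z_B/z_A)^α = (114.0/76.5)^0.182 = (1.4902)^0.182 = 1.07530
Power-density ratio: P_B/P_A = (V_B/V_A)³ = (1.07530)³ = 1.24334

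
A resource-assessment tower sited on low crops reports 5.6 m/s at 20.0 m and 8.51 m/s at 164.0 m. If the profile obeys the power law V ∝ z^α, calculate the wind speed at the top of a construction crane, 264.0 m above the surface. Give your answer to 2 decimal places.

First find α: α = ln(V₂/V₁)/ln(z₂/z₁) = ln(8.51/5.6)/ln(164.0/20.0) = 0.41848/2.10413 = 0.1989
Extrapolate from 164.0 m to 264.0 m: V₃ = 8.51 × (264.0/164.0)^0.1989 = 8.51 × 1.0993 = 9.3551 m/s

9.36 m/s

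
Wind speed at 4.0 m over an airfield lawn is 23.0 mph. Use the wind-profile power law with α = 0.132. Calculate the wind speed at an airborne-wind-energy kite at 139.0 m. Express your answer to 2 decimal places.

36.74 mph

Power-law profile: V₂ = V₁ · (z₂/z₁)^α
V₂ = 23.0 × (139.0/4.0)^0.132 = 23.0 × (34.7500)^0.132
    = 23.0 × 1.5974 = 36.7396 mph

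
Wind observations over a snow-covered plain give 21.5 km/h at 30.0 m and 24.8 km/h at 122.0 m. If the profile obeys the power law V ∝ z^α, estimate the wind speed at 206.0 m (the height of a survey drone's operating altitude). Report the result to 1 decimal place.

First find α: α = ln(V₂/V₁)/ln(z₂/z₁) = ln(24.8/21.5)/ln(122.0/30.0) = 0.14279/1.40282 = 0.1018
Extrapolate from 122.0 m to 206.0 m: V₃ = 24.8 × (206.0/122.0)^0.1018 = 24.8 × 1.0548 = 26.1583 km/h

26.2 km/h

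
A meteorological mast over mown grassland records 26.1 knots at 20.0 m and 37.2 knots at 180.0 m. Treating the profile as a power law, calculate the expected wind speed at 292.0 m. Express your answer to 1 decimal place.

40.2 knots

First find α: α = ln(V₂/V₁)/ln(z₂/z₁) = ln(37.2/26.1)/ln(180.0/20.0) = 0.35437/2.19722 = 0.1613
Extrapolate from 180.0 m to 292.0 m: V₃ = 37.2 × (292.0/180.0)^0.1613 = 37.2 × 1.0812 = 40.2189 knots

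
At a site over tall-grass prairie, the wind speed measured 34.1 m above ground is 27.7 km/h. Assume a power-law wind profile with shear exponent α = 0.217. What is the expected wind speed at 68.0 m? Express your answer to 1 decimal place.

Power-law profile: V₂ = V₁ · (z₂/z₁)^α
V₂ = 27.7 × (68.0/34.1)^0.217 = 27.7 × (1.9941)^0.217
    = 27.7 × 1.1616 = 32.1756 km/h

32.2 km/h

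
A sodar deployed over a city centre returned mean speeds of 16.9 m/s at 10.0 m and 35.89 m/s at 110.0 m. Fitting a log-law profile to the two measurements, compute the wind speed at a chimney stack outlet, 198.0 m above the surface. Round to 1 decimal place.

Log law: V ∝ ln(z/z₀). From the pair, with r = V₁/V₂ = 0.47088,
ln z₀ = (ln z₁ − r·ln z₂)/(1 − r) = (2.3026 − 0.47088×4.7005)/0.52912 = 0.1686 → z₀ = 1.184 m
V₃ = V₁ · ln(z₃/z₀)/ln(z₁/z₀) = 16.9 × 5.1197/2.1340 = 40.5449 m/s

40.5 m/s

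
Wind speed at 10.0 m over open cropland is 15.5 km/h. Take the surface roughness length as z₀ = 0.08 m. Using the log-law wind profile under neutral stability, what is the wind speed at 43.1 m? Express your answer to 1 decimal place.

20.2 km/h

Log law: V(z) ∝ ln(z/z₀), so V₂/V₁ = ln(z₂/z₀) / ln(z₁/z₀).
ln(43.1/0.08) = 6.2893, ln(10.0/0.08) = 4.8283
V₂ = 15.5 × 6.2893/4.8283 = 15.5 × 1.3026 = 20.1899 km/h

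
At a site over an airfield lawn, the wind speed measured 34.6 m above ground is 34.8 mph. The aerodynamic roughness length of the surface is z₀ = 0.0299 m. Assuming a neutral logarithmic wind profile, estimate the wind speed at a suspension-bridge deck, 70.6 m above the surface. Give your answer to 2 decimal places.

Log law: V(z) ∝ ln(z/z₀), so V₂/V₁ = ln(z₂/z₀) / ln(z₁/z₀).
ln(70.6/0.0299) = 7.7669, ln(34.6/0.0299) = 7.0538
V₂ = 34.8 × 7.7669/7.0538 = 34.8 × 1.1011 = 38.3185 mph

38.32 mph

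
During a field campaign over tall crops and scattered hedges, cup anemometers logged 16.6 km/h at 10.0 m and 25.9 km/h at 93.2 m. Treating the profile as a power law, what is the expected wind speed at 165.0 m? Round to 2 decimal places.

29.02 km/h

First find α: α = ln(V₂/V₁)/ln(z₂/z₁) = ln(25.9/16.6)/ln(93.2/10.0) = 0.44484/2.23216 = 0.1993
Extrapolate from 93.2 m to 165.0 m: V₃ = 25.9 × (165.0/93.2)^0.1993 = 25.9 × 1.1206 = 29.0226 km/h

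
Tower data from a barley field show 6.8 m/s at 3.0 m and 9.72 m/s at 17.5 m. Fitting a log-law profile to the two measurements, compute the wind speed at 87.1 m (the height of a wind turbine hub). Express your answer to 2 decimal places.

12.38 m/s

Log law: V ∝ ln(z/z₀). From the pair, with r = V₁/V₂ = 0.69959,
ln z₀ = (ln z₁ − r·ln z₂)/(1 − r) = (1.0986 − 0.69959×2.8622)/0.30041 = -3.0084 → z₀ = 0.04937 m
V₃ = V₁ · ln(z₃/z₀)/ln(z₁/z₀) = 6.8 × 7.4754/4.1070 = 12.3772 m/s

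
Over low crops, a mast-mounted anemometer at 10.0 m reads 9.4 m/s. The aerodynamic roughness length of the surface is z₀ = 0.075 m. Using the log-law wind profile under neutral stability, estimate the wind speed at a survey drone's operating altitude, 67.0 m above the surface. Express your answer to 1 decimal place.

13.1 m/s

Log law: V(z) ∝ ln(z/z₀), so V₂/V₁ = ln(z₂/z₀) / ln(z₁/z₀).
ln(67.0/0.075) = 6.7950, ln(10.0/0.075) = 4.8929
V₂ = 9.4 × 6.7950/4.8929 = 9.4 × 1.3888 = 13.0543 m/s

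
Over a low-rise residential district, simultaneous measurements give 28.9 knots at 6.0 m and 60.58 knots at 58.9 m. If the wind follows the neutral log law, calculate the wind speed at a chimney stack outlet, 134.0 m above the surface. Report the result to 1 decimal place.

72.0 knots

Log law: V ∝ ln(z/z₀). From the pair, with r = V₁/V₂ = 0.47706,
ln z₀ = (ln z₁ − r·ln z₂)/(1 − r) = (1.7918 − 0.47706×4.0758)/0.52294 = -0.2919 → z₀ = 0.7469 m
V₃ = V₁ · ln(z₃/z₀)/ln(z₁/z₀) = 28.9 × 5.1897/2.0836 = 71.9810 knots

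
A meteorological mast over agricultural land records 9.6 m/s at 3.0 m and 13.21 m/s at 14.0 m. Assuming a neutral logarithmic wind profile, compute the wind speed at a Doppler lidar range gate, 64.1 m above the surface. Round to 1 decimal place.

16.8 m/s

Log law: V ∝ ln(z/z₀). From the pair, with r = V₁/V₂ = 0.72672,
ln z₀ = (ln z₁ − r·ln z₂)/(1 − r) = (1.0986 − 0.72672×2.6391)/0.27328 = -2.9979 → z₀ = 0.04989 m
V₃ = V₁ · ln(z₃/z₀)/ln(z₁/z₀) = 9.6 × 7.1583/4.0965 = 16.7753 m/s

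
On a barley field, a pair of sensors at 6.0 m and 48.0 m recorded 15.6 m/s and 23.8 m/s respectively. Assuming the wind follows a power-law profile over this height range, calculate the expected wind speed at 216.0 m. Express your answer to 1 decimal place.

First find α: α = ln(V₂/V₁)/ln(z₂/z₁) = ln(23.8/15.6)/ln(48.0/6.0) = 0.42241/2.07944 = 0.2031
Extrapolate from 48.0 m to 216.0 m: V₃ = 23.8 × (216.0/48.0)^0.2031 = 23.8 × 1.3574 = 32.3050 m/s

32.3 m/s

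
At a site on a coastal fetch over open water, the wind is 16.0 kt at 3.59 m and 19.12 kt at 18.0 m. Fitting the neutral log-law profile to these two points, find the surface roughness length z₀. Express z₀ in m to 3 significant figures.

Log law: V(z) ∝ ln(z/z₀). With r = V₁/V₂ = 16.0/19.12 = 0.83682,
r · ln(z₂/z₀) = ln(z₁/z₀) ⇒ ln z₀ = (ln z₁ − r·ln z₂)/(1 − r)
ln z₀ = (1.27815 − 0.83682×2.89037) / 0.16318 = -6.9896
z₀ = exp(-6.9896) = 0.0009214 m

z₀ ≈ 0.000921 m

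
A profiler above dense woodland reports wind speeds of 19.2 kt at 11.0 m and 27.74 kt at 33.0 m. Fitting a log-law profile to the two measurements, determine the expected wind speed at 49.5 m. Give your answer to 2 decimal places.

30.89 kt

Log law: V ∝ ln(z/z₀). From the pair, with r = V₁/V₂ = 0.69214,
ln z₀ = (ln z₁ − r·ln z₂)/(1 − r) = (2.3979 − 0.69214×3.4965)/0.30786 = -0.0721 → z₀ = 0.9305 m
V₃ = V₁ · ln(z₃/z₀)/ln(z₁/z₀) = 19.2 × 3.9740/2.4699 = 30.8919 kt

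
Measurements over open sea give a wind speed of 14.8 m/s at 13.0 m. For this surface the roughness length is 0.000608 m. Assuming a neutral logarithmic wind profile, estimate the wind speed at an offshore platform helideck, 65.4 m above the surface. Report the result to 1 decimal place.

17.2 m/s

Log law: V(z) ∝ ln(z/z₀), so V₂/V₁ = ln(z₂/z₀) / ln(z₁/z₀).
ln(65.4/0.000608) = 11.5859, ln(13.0/0.000608) = 9.9703
V₂ = 14.8 × 11.5859/9.9703 = 14.8 × 1.1620 = 17.1982 m/s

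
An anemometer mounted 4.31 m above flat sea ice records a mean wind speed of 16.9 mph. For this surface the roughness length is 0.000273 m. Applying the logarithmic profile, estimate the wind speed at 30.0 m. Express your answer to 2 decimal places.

20.29 mph

Log law: V(z) ∝ ln(z/z₀), so V₂/V₁ = ln(z₂/z₀) / ln(z₁/z₀).
ln(30.0/0.000273) = 11.6072, ln(4.31/0.000273) = 9.6670
V₂ = 16.9 × 11.6072/9.6670 = 16.9 × 1.2007 = 20.2920 mph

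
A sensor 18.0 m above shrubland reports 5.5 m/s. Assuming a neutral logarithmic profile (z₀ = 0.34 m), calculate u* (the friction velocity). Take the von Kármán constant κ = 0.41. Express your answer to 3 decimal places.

Log law: V(z) = (u*/κ) · ln(z/z₀) ⇒ u* = κ · V / ln(z/z₀)
u* = 0.41 × 5.5 / ln(18.0/0.34) = 0.41 × 5.5 / 3.9692
   = 2.2550 / 3.9692 = 0.5681 m/s

u* ≈ 0.568 m/s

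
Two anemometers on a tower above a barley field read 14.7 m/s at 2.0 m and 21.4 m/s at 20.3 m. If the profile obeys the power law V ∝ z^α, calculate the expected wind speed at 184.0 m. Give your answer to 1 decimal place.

First find α: α = ln(V₂/V₁)/ln(z₂/z₁) = ln(21.4/14.7)/ln(20.3/2.0) = 0.37554/2.31747 = 0.1620
Extrapolate from 20.3 m to 184.0 m: V₃ = 21.4 × (184.0/20.3)^0.1620 = 21.4 × 1.4293 = 30.5877 m/s

30.6 m/s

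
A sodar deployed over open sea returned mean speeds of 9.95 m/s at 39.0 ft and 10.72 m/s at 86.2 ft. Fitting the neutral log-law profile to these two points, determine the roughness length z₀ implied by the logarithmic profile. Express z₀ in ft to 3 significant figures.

z₀ ≈ 0.00138 ft

Log law: V(z) ∝ ln(z/z₀). With r = V₁/V₂ = 9.95/10.72 = 0.92817,
r · ln(z₂/z₀) = ln(z₁/z₀) ⇒ ln z₀ = (ln z₁ − r·ln z₂)/(1 − r)
ln z₀ = (3.66356 − 0.92817×4.45667) / 0.07183 = -6.5850
z₀ = exp(-6.5850) = 0.001381 ft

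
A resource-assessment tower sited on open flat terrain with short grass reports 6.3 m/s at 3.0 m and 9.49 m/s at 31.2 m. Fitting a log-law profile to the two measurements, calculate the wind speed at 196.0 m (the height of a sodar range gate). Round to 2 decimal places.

Log law: V ∝ ln(z/z₀). From the pair, with r = V₁/V₂ = 0.66386,
ln z₀ = (ln z₁ − r·ln z₂)/(1 − r) = (1.0986 − 0.66386×3.4404)/0.33614 = -3.5263 → z₀ = 0.02941 m
V₃ = V₁ · ln(z₃/z₀)/ln(z₁/z₀) = 6.3 × 8.8044/4.6249 = 11.9933 m/s

11.99 m/s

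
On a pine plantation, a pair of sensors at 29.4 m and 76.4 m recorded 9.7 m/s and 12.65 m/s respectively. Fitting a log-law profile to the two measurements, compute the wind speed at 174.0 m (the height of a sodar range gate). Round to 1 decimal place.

15.2 m/s

Log law: V ∝ ln(z/z₀). From the pair, with r = V₁/V₂ = 0.76680,
ln z₀ = (ln z₁ − r·ln z₂)/(1 − r) = (3.3810 − 0.76680×4.3360)/0.23320 = 0.2409 → z₀ = 1.272 m
V₃ = V₁ · ln(z₃/z₀)/ln(z₁/z₀) = 9.7 × 4.9182/3.1401 = 15.1925 m/s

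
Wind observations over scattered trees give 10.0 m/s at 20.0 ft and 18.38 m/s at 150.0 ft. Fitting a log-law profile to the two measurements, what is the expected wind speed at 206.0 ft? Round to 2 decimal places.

19.70 m/s

Log law: V ∝ ln(z/z₀). From the pair, with r = V₁/V₂ = 0.54407,
ln z₀ = (ln z₁ − r·ln z₂)/(1 − r) = (2.9957 − 0.54407×5.0106)/0.45593 = 0.5913 → z₀ = 1.806 ft
V₃ = V₁ · ln(z₃/z₀)/ln(z₁/z₀) = 10.0 × 4.7366/2.4044 = 19.6994 m/s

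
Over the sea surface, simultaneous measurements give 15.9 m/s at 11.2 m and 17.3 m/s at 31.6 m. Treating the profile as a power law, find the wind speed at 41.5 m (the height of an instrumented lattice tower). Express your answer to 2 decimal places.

17.69 m/s

First find α: α = ln(V₂/V₁)/ln(z₂/z₁) = ln(17.3/15.9)/ln(31.6/11.2) = 0.08439/1.03724 = 0.0814
Extrapolate from 31.6 m to 41.5 m: V₃ = 17.3 × (41.5/31.6)^0.0814 = 17.3 × 1.0224 = 17.6879 m/s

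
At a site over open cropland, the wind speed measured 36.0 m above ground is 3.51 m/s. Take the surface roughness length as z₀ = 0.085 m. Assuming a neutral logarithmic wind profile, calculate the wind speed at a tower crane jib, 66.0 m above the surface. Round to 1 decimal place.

Log law: V(z) ∝ ln(z/z₀), so V₂/V₁ = ln(z₂/z₀) / ln(z₁/z₀).
ln(66.0/0.085) = 6.6548, ln(36.0/0.085) = 6.0486
V₂ = 3.51 × 6.6548/6.0486 = 3.51 × 1.1002 = 3.8617 m/s

3.9 m/s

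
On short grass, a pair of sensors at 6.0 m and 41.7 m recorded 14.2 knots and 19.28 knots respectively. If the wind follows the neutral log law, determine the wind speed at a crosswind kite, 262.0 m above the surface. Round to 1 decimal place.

24.1 knots

Log law: V ∝ ln(z/z₀). From the pair, with r = V₁/V₂ = 0.73651,
ln z₀ = (ln z₁ − r·ln z₂)/(1 − r) = (1.7918 − 0.73651×3.7305)/0.26349 = -3.6276 → z₀ = 0.02658 m
V₃ = V₁ · ln(z₃/z₀)/ln(z₁/z₀) = 14.2 × 9.1959/5.4193 = 24.0956 knots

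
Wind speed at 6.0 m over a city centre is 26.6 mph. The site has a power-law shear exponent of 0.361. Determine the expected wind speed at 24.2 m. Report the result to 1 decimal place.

Power-law profile: V₂ = V₁ · (z₂/z₁)^α
V₂ = 26.6 × (24.2/6.0)^0.361 = 26.6 × (4.0333)^0.361
    = 26.6 × 1.6544 = 44.0075 mph

44.0 mph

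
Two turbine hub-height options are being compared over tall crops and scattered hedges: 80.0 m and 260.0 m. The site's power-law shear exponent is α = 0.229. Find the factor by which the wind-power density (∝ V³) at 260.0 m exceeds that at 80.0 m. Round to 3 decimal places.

Speed ratio: V_B/V_A = (z_B/z_A)^α = (260.0/80.0)^0.229 = (3.2500)^0.229 = 1.30985
Power-density ratio: P_B/P_A = (V_B/V_A)³ = (1.30985)³ = 2.24731

2.247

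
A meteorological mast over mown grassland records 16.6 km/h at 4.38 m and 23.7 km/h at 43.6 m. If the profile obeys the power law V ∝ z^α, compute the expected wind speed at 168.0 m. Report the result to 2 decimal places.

First find α: α = ln(V₂/V₁)/ln(z₂/z₁) = ln(23.7/16.6)/ln(43.6/4.38) = 0.35607/2.29801 = 0.1549
Extrapolate from 43.6 m to 168.0 m: V₃ = 23.7 × (168.0/43.6)^0.1549 = 23.7 × 1.2325 = 29.2093 km/h

29.21 km/h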